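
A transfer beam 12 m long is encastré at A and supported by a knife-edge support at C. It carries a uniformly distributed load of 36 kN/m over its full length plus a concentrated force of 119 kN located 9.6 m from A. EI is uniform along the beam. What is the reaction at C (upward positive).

R_C = 245.8 kN

Release the roller at C. Primary structure: cantilever fixed at A.
Deflection at C on the released cantilever, summing each load's contribution:
  UDL 36: wL⁴/(8EI) = 93312/EI
  point load 119 at a = 9.6: Pa²(3L − a)/(6EI) = 48255/EI
  δ_0 = 141567/EI
Tip deflection under a unit load at C: L³/(3EI) = 576/EI.
Compatibility at C: δ_0 − R_C·δ_{CC} = 0, so R_C = 141567/576 = 245.8 kN.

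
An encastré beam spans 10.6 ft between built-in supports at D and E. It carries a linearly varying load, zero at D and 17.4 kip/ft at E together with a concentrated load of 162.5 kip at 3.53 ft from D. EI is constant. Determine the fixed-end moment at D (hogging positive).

M_D = 320.4 kip·ft

Take the two fixed-end moments M_D, M_E as redundants; the released structure is the simple span DE.
End rotations of the released simple span under the applied load (×1/EI):
  at D: triangular load, peak 17.4: 7w₀L³/(360EI) = 403/EI
  at E: triangular load, peak 17.4: w₀L³/(45EI) = 460.5/EI
  at D: point load 162.5 at a = 3.53: Pab(L + b)/(6LEI) = 1127/EI
  at E: point load 162.5 at a = 3.53: Pab(L + a)/(6LEI) = 901/EI
  θ_D0 = 1530/EI,  θ_E0 = 1362/EI
Flexibility coefficients: a unit moment at one end gives L/(3EI) there and L/(6EI) at the far end, so f₁₁ = f₂₂ = 3.533/EI and f₁₂ = f₂₁ = 1.767/EI.
Compatibility — zero rotation at each built-in end:
  3.533 M_D + 1.767 M_E = 1530
  1.767 M_D + 3.533 M_E = 1362
Solving the pair gives M_D = 320.4 kip·ft and M_E = 225.2 kip·ft (hogging).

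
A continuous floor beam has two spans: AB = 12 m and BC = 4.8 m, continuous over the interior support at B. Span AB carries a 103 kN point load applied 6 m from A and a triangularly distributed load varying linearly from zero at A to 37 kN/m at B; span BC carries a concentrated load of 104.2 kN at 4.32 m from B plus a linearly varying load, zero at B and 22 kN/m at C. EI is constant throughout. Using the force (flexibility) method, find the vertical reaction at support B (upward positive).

R_B = 354.3 kN

Take M_B as the redundant. Released structure: two simple spans AB and BC with a hinge at B.
End slopes at the hinge B, treating each span as simply supported:
  span AB: point load 103 at a = 6: Pab(L + a)/(6LEI) = 927/EI
  span AB: triangular load, peak 37: w₀L³/(45EI) = 1421/EI
  span BC: point load 104.2 at a = 4.32: Pab(L + b)/(6LEI) = 39.61/EI
  span BC: triangular load, peak 22: 7w₀L³/(360EI) = 47.31/EI
  relative rotation θ_0 = (2348 + 86.92)/EI = 2435/EI
A unit hogging moment at B produces rotation L₁/(3EI) + L₂/(3EI) = 5.6/EI.
Slope continuity at B: θ_0 = M_B·5.6/EI, so M_B = 2435/5.6 = 434.8 kN·m (hogging).
Span AB, ΣM about A with M_B applied at B: R_B^{AB}·12 = 2394 + 434.8, so R_B^{AB} = 235.7 kN and R_A = 325 − 235.7 = 89.27 kN.
Span BC, ΣM about C: R_B^{BC}·4.8 = 134.5 + 434.8, so R_B^{BC} = 118.6 kN and R_C = 157 − 118.6 = 38.4 kN.
R_B = 235.7 + 118.6 = 354.3 kN.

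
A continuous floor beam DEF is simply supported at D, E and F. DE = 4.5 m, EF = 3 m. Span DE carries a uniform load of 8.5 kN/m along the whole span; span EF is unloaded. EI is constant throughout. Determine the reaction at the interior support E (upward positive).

Insert a hinge at E; M_E is the redundant, and each span becomes simply supported.
End slopes at the hinge E, treating each span as simply supported:
  span DE: UDL 8.5: wL³/(24EI) = 32.27/EI
  relative rotation θ_0 = (32.27 + 0)/EI = 32.27/EI
A unit hogging moment at E produces rotation L₁/(3EI) + L₂/(3EI) = 2.5/EI.
Compatibility: M_E·(L₁+L₂)/(3EI) = θ_0, giving M_E = 12.91 kN·m (hogging).
Span DE, ΣM about D with M_E applied at E: R_E^{DE}·4.5 = 86.06 + 12.91, so R_E^{DE} = 21.99 kN and R_D = 38.25 − 21.99 = 16.26 kN.
Span EF, ΣM about F: R_E^{EF}·3 = 0 + 12.91, so R_E^{EF} = 4.303 kN and R_F = 0 − 4.303 = -4.303 kN.
R_E = 21.99 + 4.303 = 26.3 kN.

R_E = 26.3 kN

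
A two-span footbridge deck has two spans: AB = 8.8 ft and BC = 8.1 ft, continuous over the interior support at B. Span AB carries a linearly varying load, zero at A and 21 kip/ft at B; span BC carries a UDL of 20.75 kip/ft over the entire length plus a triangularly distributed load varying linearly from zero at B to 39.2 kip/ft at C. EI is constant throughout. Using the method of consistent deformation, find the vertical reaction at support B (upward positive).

R_B = 248.3 kip

Insert a hinge at B; M_B is the redundant, and each span becomes simply supported.
Discontinuity in slope at B on the released structure — sum the simple-span end rotations:
  span AB: triangular load, peak 21: w₀L³/(45EI) = 318/EI
  span BC: UDL 20.75: wL³/(24EI) = 459.5/EI
  span BC: triangular load, peak 39.2: 7w₀L³/(360EI) = 405.1/EI
  relative rotation θ_0 = (318 + 864.6)/EI = 1183/EI
A unit hogging moment at B produces rotation L₁/(3EI) + L₂/(3EI) = 5.633/EI.
Slope continuity at B: θ_0 = M_B·5.633/EI, so M_B = 1183/5.633 = 209.9 kip·ft (hogging).
Span AB, ΣM about A with M_B applied at B: R_B^{AB}·8.8 = 542.1 + 209.9, so R_B^{AB} = 85.45 kip and R_A = 92.4 − 85.45 = 6.945 kip.
Span BC, ΣM about C: R_B^{BC}·8.1 = 1109 + 209.9, so R_B^{BC} = 162.9 kip and R_C = 326.8 − 162.9 = 164 kip.
R_B = 85.45 + 162.9 = 248.3 kip.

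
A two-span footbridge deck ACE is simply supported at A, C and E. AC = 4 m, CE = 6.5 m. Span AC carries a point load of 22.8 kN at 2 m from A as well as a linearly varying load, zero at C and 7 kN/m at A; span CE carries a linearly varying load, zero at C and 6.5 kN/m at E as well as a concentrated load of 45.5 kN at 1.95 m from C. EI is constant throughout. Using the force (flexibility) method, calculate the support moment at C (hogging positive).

Take M_C as the redundant. Released structure: two simple spans AC and CE with a hinge at C.
Rotations at C on the released spans (each span's end-slope, ×1/EI):
  span AC: point load 22.8 at a = 2: Pab(L + a)/(6LEI) = 22.8/EI
  span AC: triangular load, peak 7: 7w₀L³/(360EI) = 8.711/EI
  span CE: triangular load, peak 6.5: 7w₀L³/(360EI) = 34.71/EI
  span CE: point load 45.5 at a = 1.95: Pab(L + b)/(6LEI) = 114.4/EI
  relative rotation θ_0 = (31.51 + 149.1)/EI = 180.6/EI
A unit hogging moment at C produces rotation L₁/(3EI) + L₂/(3EI) = 3.5/EI.
Slope continuity at C: θ_0 = M_C·3.5/EI, so M_C = 180.6/3.5 = 51.6 kN·m (hogging).

M_C = 51.6 kN·m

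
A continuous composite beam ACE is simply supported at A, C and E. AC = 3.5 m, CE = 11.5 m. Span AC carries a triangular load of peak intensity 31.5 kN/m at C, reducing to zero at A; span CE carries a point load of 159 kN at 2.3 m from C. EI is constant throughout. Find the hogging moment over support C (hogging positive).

Take M_C as the redundant. Released structure: two simple spans AC and CE with a hinge at C.
Rotations at C on the released spans (each span's end-slope, ×1/EI):
  span AC: triangular load, peak 31.5: w₀L³/(45EI) = 30.01/EI
  span CE: point load 159 at a = 2.3: Pab(L + b)/(6LEI) = 1009/EI
  relative rotation θ_0 = (30.01 + 1009)/EI = 1039/EI
A unit hogging moment at C produces rotation L₁/(3EI) + L₂/(3EI) = 5/EI.
Slope continuity at C: θ_0 = M_C·5/EI, so M_C = 1039/5 = 207.9 kN·m (hogging).

M_C = 207.9 kN·m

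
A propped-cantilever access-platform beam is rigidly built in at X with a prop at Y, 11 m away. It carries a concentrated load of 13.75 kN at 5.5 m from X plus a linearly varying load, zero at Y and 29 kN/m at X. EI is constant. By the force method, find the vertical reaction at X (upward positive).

R_X = 137.1 kN

Remove the prop at Y; the released (primary) structure is a cantilever built in at X.
Downward deflection at the released point Y due to the loads:
  point load 13.75 at a = 5.5: Pa²(3L − a)/(6EI) = 1906/EI
  triangular load, peak 29 at the fixed end: w₀L⁴/(30EI) = 14153/EI
  δ_0 = 16059/EI
Flexibility coefficient — unit upward force at Y: δ_{YY} = L³/(3EI) = 443.7/EI.
The prop prevents deflection at Y: R_Y = δ_0/δ_{YY} = 16059/443.7 = 36.2 kN.
Vertical equilibrium: R_X = ΣP − R_Y = 173.2 − 36.2 = 137.1 kN.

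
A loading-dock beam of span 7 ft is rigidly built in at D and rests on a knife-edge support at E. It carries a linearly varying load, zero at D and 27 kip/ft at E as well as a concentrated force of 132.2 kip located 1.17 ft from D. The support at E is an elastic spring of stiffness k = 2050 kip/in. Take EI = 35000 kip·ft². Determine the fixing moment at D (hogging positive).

Release the roller at E. Primary structure: cantilever fixed at D.
Downward deflection at the released point E due to the loads:
  triangular load, peak 27 at the free end: 11w₀L⁴/(120EI) = 5942/EI
  point load 132.2 at a = 1.17: Pa²(3L − a)/(6EI) = 598.1/EI
  δ_0 = 6541/EI
Flexibility coefficient — unit upward force at E: δ_{EE} = L³/(3EI) = 114.3/EI.
With EI = 35000 kip·ft²: δ_0 = 0.18687 ft and δ_{EE} = 0.003267 ft/kip.
Compatibility — the spring shortens by R_E/k under the reaction it provides: δ_0 − R_E·δ_{EE} = R_E/k. With 1/k = 1/(2050×12) ft/kip = 0.000041 ft/kip, R_E = δ_0 / (δ_{EE} + 1/k) = 0.18687 / (0.003267 + 0.000041) = 56.5 kip.
Moment equilibrium about D: M_D = Σ(load moments about D) − R_E·L = 595.7 − 56.5×7 = 200.2 kip·ft.

M_D = 200.2 kip·ft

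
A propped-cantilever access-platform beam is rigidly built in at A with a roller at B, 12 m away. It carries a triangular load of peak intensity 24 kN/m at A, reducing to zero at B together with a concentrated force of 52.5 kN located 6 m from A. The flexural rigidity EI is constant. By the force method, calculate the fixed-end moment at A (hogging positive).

Choose R_B as the redundant. The primary structure is the cantilever fixed at A.
Primary-structure tip deflection at B by superposition:
  triangular load, peak 24 at the fixed end: w₀L⁴/(30EI) = 16589/EI
  point load 52.5 at a = 6: Pa²(3L − a)/(6EI) = 9450/EI
  δ_0 = 26039/EI
Tip deflection under a unit load at B: L³/(3EI) = 576/EI.
Compatibility at B: δ_0 − R_B·δ_{BB} = 0, so R_B = 26039/576 = 45.21 kN.
Moment equilibrium about A: M_A = Σ(load moments about A) − R_B·L = 891 − 45.21×12 = 348.5 kN·m.

M_A = 348.5 kN·m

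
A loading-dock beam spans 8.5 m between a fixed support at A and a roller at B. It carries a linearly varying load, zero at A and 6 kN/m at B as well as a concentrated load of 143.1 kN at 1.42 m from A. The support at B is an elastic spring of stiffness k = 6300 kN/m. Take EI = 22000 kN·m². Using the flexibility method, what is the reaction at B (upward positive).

R_B = 19.35 kN

Release the roller at B. Primary structure: cantilever fixed at A.
Deflection at B on the released cantilever, summing each load's contribution:
  triangular load, peak 6 at the free end: 11w₀L⁴/(120EI) = 2871/EI
  point load 143.1 at a = 1.42: Pa²(3L − a)/(6EI) = 1158/EI
  δ_0 = 4029/EI
Flexibility coefficient — unit upward force at B: δ_{BB} = L³/(3EI) = 204.7/EI.
With EI = 22000 kN·m²: δ_0 = 0.18314 m and δ_{BB} = 0.009305 m/kN.
Compatibility — the spring shortens by R_B/k under the reaction it provides: δ_0 − R_B·δ_{BB} = R_B/k. With 1/k = 0.000159 m/kN, R_B = δ_0 / (δ_{BB} + 1/k) = 0.18314 / (0.009305 + 0.000159) = 19.35 kN.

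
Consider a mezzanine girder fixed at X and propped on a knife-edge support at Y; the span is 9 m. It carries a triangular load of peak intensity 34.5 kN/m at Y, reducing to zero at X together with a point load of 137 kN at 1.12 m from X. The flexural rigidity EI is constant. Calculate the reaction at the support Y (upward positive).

Release the roller at Y. Primary structure: cantilever fixed at X.
Primary-structure tip deflection at Y by superposition:
  triangular load, peak 34.5 at the free end: 11w₀L⁴/(120EI) = 20749/EI
  point load 137 at a = 1.12: Pa²(3L − a)/(6EI) = 741.3/EI
  δ_0 = 21490/EI
Flexibility coefficient — unit upward force at Y: δ_{YY} = L³/(3EI) = 243/EI.
Compatibility at Y: δ_0 − R_Y·δ_{YY} = 0, so R_Y = 21490/243 = 88.44 kN.

R_Y = 88.44 kN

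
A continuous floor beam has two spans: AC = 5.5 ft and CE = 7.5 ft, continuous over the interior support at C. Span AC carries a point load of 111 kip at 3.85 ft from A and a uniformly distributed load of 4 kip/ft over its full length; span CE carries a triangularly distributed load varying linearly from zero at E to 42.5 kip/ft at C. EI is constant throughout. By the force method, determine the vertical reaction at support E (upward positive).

Insert a hinge at C; M_C is the redundant, and each span becomes simply supported.
Discontinuity in slope at C on the released structure — sum the simple-span end rotations:
  span AC: point load 111 at a = 3.85: Pab(L + a)/(6LEI) = 199.8/EI
  span AC: UDL 4: wL³/(24EI) = 27.73/EI
  span CE: triangular load, peak 42.5: w₀L³/(45EI) = 398.4/EI
  relative rotation θ_0 = (227.5 + 398.4)/EI = 626/EI
A unit hogging moment at C produces rotation L₁/(3EI) + L₂/(3EI) = 4.333/EI.
Compatibility: M_C·(L₁+L₂)/(3EI) = θ_0, giving M_C = 144.5 kip·ft (hogging).
Span CE, ΣM about E: R_C^{CE}·7.5 = 796.9 + 144.5, so R_C^{CE} = 125.5 kip and R_E = 159.4 − 125.5 = 33.86 kip.

R_E = 33.86 kip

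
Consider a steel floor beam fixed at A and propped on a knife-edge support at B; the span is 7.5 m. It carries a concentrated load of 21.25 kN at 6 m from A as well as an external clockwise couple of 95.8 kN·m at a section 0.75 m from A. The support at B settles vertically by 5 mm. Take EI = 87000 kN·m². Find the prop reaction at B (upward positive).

R_B = 15.51 kN

Choose R_B as the redundant. The primary structure is the cantilever fixed at A.
Primary-structure tip deflection at B by superposition:
  point load 21.25 at a = 6: Pa²(3L − a)/(6EI) = 2104/EI
  clockwise couple 95.8 at a = 0.75: M₀a(2L − a)/(2EI) = 511.9/EI
  δ_0 = 2616/EI
Flexibility coefficient — unit upward force at B: δ_{BB} = L³/(3EI) = 140.6/EI.
With EI = 87000 kN·m²: δ_0 = 0.030065 m and δ_{BB} = 0.001616 m/kN.
Compatibility — the beam at B must follow the support down by 0.005 m: δ_0 − R_B·δ_{BB} = 0.005, so R_B = (0.030065 − 0.005)/0.001616 = 15.51 kN.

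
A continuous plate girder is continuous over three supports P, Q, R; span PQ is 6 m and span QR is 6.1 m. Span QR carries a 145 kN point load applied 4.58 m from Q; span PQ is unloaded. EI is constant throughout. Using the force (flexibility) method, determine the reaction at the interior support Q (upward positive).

Release continuity at Q by inserting a hinge; the redundant is the internal moment M_Q. The primary structure is two simply-supported spans PQ and QR.
End slopes at the hinge Q, treating each span as simply supported:
  span QR: point load 145 at a = 4.58: Pab(L + b)/(6LEI) = 210.2/EI
  relative rotation θ_0 = (0 + 210.2)/EI = 210.2/EI
A unit hogging moment at Q produces rotation L₁/(3EI) + L₂/(3EI) = 4.033/EI.
Slope continuity at Q: θ_0 = M_Q·4.033/EI, so M_Q = 210.2/4.033 = 52.11 kN·m (hogging).
Span PQ, ΣM about P with M_Q applied at Q: R_Q^{PQ}·6 = 0 + 52.11, so R_Q^{PQ} = 8.684 kN and R_P = 0 − 8.684 = -8.684 kN.
Span QR, ΣM about R: R_Q^{QR}·6.1 = 220.4 + 52.11, so R_Q^{QR} = 44.67 kN and R_R = 145 − 44.67 = 100.3 kN.
R_Q = 8.684 + 44.67 = 53.36 kN.

R_Q = 53.36 kN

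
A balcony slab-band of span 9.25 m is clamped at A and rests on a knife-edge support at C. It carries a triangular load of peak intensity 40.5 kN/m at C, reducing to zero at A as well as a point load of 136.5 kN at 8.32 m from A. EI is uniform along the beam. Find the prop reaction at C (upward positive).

R_C = 219 kN

Release the roller at C. Primary structure: cantilever fixed at A.
Deflection at C on the released cantilever, summing each load's contribution:
  triangular load, peak 40.5 at the free end: 11w₀L⁴/(120EI) = 27179/EI
  point load 136.5 at a = 8.32: Pa²(3L − a)/(6EI) = 30599/EI
  δ_0 = 57778/EI
Tip deflection under a unit load at C: L³/(3EI) = 263.8/EI.
The prop prevents deflection at C: R_C = δ_0/δ_{CC} = 57778/263.8 = 219 kN.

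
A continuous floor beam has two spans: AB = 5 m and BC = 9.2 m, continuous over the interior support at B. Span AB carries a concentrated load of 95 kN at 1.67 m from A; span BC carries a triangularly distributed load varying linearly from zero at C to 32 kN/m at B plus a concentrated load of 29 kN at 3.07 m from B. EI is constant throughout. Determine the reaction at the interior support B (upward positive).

R_B = 202.8 kN

Release continuity at B by inserting a hinge; the redundant is the internal moment M_B. The primary structure is two simply-supported spans AB and BC.
End slopes at the hinge B, treating each span as simply supported:
  span AB: point load 95 at a = 1.67: Pab(L + a)/(6LEI) = 117.5/EI
  span BC: triangular load, peak 32: w₀L³/(45EI) = 553.7/EI
  span BC: point load 29 at a = 3.07: Pab(L + b)/(6LEI) = 151.6/EI
  relative rotation θ_0 = (117.5 + 705.3)/EI = 822.8/EI
A unit hogging moment at B produces rotation L₁/(3EI) + L₂/(3EI) = 4.733/EI.
Slope continuity at B: θ_0 = M_B·4.733/EI, so M_B = 822.8/4.733 = 173.8 kN·m (hogging).
Span AB, ΣM about A with M_B applied at B: R_B^{AB}·5 = 158.7 + 173.8, so R_B^{AB} = 66.49 kN and R_A = 95 − 66.49 = 28.51 kN.
Span BC, ΣM about C: R_B^{BC}·9.2 = 1081 + 173.8, so R_B^{BC} = 136.3 kN and R_C = 176.2 − 136.3 = 39.85 kN.
R_B = 66.49 + 136.3 = 202.8 kN.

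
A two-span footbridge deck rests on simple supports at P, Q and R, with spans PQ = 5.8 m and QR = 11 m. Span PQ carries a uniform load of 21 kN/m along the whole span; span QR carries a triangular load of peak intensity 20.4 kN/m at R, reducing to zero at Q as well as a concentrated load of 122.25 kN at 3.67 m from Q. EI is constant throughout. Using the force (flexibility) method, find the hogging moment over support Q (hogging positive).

Insert a hinge at Q; M_Q is the redundant, and each span becomes simply supported.
Rotations at Q on the released spans (each span's end-slope, ×1/EI):
  span PQ: UDL 21: wL³/(24EI) = 170.7/EI
  span QR: triangular load, peak 20.4: 7w₀L³/(360EI) = 528/EI
  span QR: point load 122.25 at a = 3.67: Pab(L + b)/(6LEI) = 913.4/EI
  relative rotation θ_0 = (170.7 + 1441)/EI = 1612/EI
A unit hogging moment at Q produces rotation L₁/(3EI) + L₂/(3EI) = 5.6/EI.
Compatibility: M_Q·(L₁+L₂)/(3EI) = θ_0, giving M_Q = 287.9 kN·m (hogging).

M_Q = 287.9 kN·m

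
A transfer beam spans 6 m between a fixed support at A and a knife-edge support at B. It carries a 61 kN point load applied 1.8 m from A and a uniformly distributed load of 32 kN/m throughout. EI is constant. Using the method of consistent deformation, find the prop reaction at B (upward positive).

Remove the prop at B; the released (primary) structure is a cantilever built in at A.
Primary-structure tip deflection at B by superposition:
  point load 61 at a = 1.8: Pa²(3L − a)/(6EI) = 533.6/EI
  UDL 32: wL⁴/(8EI) = 5184/EI
  δ_0 = 5718/EI
Tip deflection under a unit load at B: L³/(3EI) = 72/EI.
Compatibility at B: δ_0 − R_B·δ_{BB} = 0, so R_B = 5718/72 = 79.41 kN.

R_B = 79.41 kN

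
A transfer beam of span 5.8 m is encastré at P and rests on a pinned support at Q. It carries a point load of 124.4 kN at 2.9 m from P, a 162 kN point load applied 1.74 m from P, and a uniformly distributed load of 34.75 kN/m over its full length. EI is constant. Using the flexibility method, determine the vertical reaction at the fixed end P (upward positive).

R_P = 353.8 kN

Remove the prop at Q; the released (primary) structure is a cantilever built in at P.
Primary-structure tip deflection at Q by superposition:
  point load 124.4 at a = 2.9: Pa²(3L − a)/(6EI) = 2528/EI
  point load 162 at a = 1.74: Pa²(3L − a)/(6EI) = 1280/EI
  UDL 34.75: wL⁴/(8EI) = 4916/EI
  δ_0 = 8724/EI
Tip deflection under a unit load at Q: L³/(3EI) = 65.04/EI.
The prop prevents deflection at Q: R_Q = δ_0/δ_{QQ} = 8724/65.04 = 134.1 kN.
Vertical equilibrium: R_P = ΣP − R_Q = 487.9 − 134.1 = 353.8 kN.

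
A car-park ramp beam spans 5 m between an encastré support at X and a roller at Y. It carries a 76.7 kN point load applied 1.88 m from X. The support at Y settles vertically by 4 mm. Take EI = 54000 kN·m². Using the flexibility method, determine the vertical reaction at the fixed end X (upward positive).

Release the roller at Y. Primary structure: cantilever fixed at X.
Free-end deflection of the primary structure under the applied loading (downward +):
  point load 76.7 at a = 1.88: Pa²(3L − a)/(6EI) = 592.8/EI
Tip deflection under a unit load at Y: L³/(3EI) = 41.67/EI.
With EI = 54000 kN·m²: δ_0 = 0.010977 m and δ_{YY} = 0.000772 m/kN.
Compatibility — the beam at Y must follow the support down by 0.004 m: δ_0 − R_Y·δ_{YY} = 0.004, so R_Y = (0.010977 − 0.004)/0.000772 = 9.043 kN.
Vertical equilibrium: R_X = ΣP − R_Y = 76.7 − 9.043 = 67.66 kN.

R_X = 67.66 kN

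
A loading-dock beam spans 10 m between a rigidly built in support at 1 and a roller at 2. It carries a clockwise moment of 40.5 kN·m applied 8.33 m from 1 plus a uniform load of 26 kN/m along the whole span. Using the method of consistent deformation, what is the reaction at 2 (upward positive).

Choose R_2 as the redundant. The primary structure is the cantilever fixed at 1.
Deflection at 2 on the released cantilever, summing each load's contribution:
  clockwise couple 40.5 at a = 8.33: M₀a(2L − a)/(2EI) = 1969/EI
  UDL 26: wL⁴/(8EI) = 32500/EI
  δ_0 = 34469/EI
Tip deflection under a unit load at 2: L³/(3EI) = 333.3/EI.
Compatibility at 2: δ_0 − R_2·δ_{22} = 0, so R_2 = 34469/333.3 = 103.4 kN.

R_2 = 103.4 kN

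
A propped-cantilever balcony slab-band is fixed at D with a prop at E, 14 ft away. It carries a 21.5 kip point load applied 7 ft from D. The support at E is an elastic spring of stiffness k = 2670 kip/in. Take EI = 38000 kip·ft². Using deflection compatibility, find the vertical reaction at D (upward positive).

R_D = 14.79 kip

Choose R_E as the redundant. The primary structure is the cantilever fixed at D.
Deflection at E on the released cantilever, summing each load's contribution:
  point load 21.5 at a = 7: Pa²(3L − a)/(6EI) = 6145/EI
Tip deflection under a unit load at E: L³/(3EI) = 914.7/EI.
With EI = 38000 kip·ft²: δ_0 = 0.16172 ft and δ_{EE} = 0.02407 ft/kip.
Compatibility — the spring shortens by R_E/k under the reaction it provides: δ_0 − R_E·δ_{EE} = R_E/k. With 1/k = 1/(2670×12) ft/kip = 0.000031 ft/kip, R_E = δ_0 / (δ_{EE} + 1/k) = 0.16172 / (0.02407 + 0.000031) = 6.71 kip.
Vertical equilibrium: R_D = ΣP − R_E = 21.5 − 6.71 = 14.79 kip.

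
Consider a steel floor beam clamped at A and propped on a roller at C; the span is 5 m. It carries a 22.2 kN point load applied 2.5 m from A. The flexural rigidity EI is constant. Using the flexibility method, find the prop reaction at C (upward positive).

Remove the prop at C; the released (primary) structure is a cantilever built in at A.
Downward deflection at the released point C due to the loads:
  point load 22.2 at a = 2.5: Pa²(3L − a)/(6EI) = 289.1/EI
Flexibility coefficient — unit upward force at C: δ_{CC} = L³/(3EI) = 41.67/EI.
The prop prevents deflection at C: R_C = δ_0/δ_{CC} = 289.1/41.67 = 6.938 kN.

R_C = 6.938 kN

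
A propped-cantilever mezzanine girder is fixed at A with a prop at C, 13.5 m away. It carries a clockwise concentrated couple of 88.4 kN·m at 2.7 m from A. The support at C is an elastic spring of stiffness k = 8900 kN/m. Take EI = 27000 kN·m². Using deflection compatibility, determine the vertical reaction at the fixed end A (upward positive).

R_A = -3.523 kN

Choose R_C as the redundant. The primary structure is the cantilever fixed at A.
Free-end deflection of the primary structure under the applied loading (downward +):
  clockwise couple 88.4 at a = 2.7: M₀a(2L − a)/(2EI) = 2900/EI
Tip deflection under a unit load at C: L³/(3EI) = 820.1/EI.
With EI = 27000 kN·m²: δ_0 = 0.10741 m and δ_{CC} = 0.030375 m/kN.
Compatibility — the spring shortens by R_C/k under the reaction it provides: δ_0 − R_C·δ_{CC} = R_C/k. With 1/k = 0.000112 m/kN, R_C = δ_0 / (δ_{CC} + 1/k) = 0.10741 / (0.030375 + 0.000112) = 3.523 kN.
Vertical equilibrium: R_A = ΣP − R_C = 0 − 3.523 = -3.523 kN.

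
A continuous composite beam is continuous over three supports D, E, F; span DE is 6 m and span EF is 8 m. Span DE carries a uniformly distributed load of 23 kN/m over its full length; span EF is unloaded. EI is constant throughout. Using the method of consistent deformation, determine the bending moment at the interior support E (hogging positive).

Release continuity at E by inserting a hinge; the redundant is the internal moment M_E. The primary structure is two simply-supported spans DE and EF.
End slopes at the hinge E, treating each span as simply supported:
  span DE: UDL 23: wL³/(24EI) = 207/EI
  relative rotation θ_0 = (207 + 0)/EI = 207/EI
A unit hogging moment at E produces rotation L₁/(3EI) + L₂/(3EI) = 4.667/EI.
Compatibility: M_E·(L₁+L₂)/(3EI) = θ_0, giving M_E = 44.36 kN·m (hogging).

M_E = 44.36 kN·m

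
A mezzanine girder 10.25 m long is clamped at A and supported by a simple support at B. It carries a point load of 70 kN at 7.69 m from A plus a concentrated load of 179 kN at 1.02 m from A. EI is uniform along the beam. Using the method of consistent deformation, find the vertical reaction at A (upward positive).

R_A = 202.1 kN

Choose R_B as the redundant. The primary structure is the cantilever fixed at A.
Primary-structure tip deflection at B by superposition:
  point load 70 at a = 7.69: Pa²(3L − a)/(6EI) = 15910/EI
  point load 179 at a = 1.02: Pa²(3L − a)/(6EI) = 922.8/EI
  δ_0 = 16832/EI
Tip deflection under a unit load at B: L³/(3EI) = 359/EI.
Compatibility at B: δ_0 − R_B·δ_{BB} = 0, so R_B = 16832/359 = 46.89 kN.
Vertical equilibrium: R_A = ΣP − R_B = 249 − 46.89 = 202.1 kN.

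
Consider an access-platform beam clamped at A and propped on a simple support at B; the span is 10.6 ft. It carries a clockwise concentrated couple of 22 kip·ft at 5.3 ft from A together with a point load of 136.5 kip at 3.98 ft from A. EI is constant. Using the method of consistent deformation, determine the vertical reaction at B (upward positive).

Choose R_B as the redundant. The primary structure is the cantilever fixed at A.
Deflection at B on the released cantilever, summing each load's contribution:
  clockwise couple 22 at a = 5.3: M₀a(2L − a)/(2EI) = 927/EI
  point load 136.5 at a = 3.98: Pa²(3L − a)/(6EI) = 10025/EI
  δ_0 = 10952/EI
Tip deflection under a unit load at B: L³/(3EI) = 397/EI.
The prop prevents deflection at B: R_B = δ_0/δ_{BB} = 10952/397 = 27.59 kip.

R_B = 27.59 kip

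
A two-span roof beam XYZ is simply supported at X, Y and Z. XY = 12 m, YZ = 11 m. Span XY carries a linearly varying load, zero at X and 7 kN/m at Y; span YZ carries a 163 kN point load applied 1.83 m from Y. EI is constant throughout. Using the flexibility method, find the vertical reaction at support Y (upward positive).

Take M_Y as the redundant. Released structure: two simple spans XY and YZ with a hinge at Y.
Rotations at Y on the released spans (each span's end-slope, ×1/EI):
  span XY: triangular load, peak 7: w₀L³/(45EI) = 268.8/EI
  span YZ: point load 163 at a = 1.83: Pab(L + b)/(6LEI) = 835.9/EI
  relative rotation θ_0 = (268.8 + 835.9)/EI = 1105/EI
A unit hogging moment at Y produces rotation L₁/(3EI) + L₂/(3EI) = 7.667/EI.
Slope continuity at Y: θ_0 = M_Y·7.667/EI, so M_Y = 1105/7.667 = 144.1 kN·m (hogging).
Span XY, ΣM about X with M_Y applied at Y: R_Y^{XY}·12 = 336 + 144.1, so R_Y^{XY} = 40.01 kN and R_X = 42 − 40.01 = 1.992 kN.
Span YZ, ΣM about Z: R_Y^{YZ}·11 = 1495 + 144.1, so R_Y^{YZ} = 149 kN and R_Z = 163 − 149 = 14.02 kN.
R_Y = 40.01 + 149 = 189 kN.

R_Y = 189 kN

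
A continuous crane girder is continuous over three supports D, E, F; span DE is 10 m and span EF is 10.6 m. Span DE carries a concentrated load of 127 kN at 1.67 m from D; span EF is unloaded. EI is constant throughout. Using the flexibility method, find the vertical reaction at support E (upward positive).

Insert a hinge at E; M_E is the redundant, and each span becomes simply supported.
Rotations at E on the released spans (each span's end-slope, ×1/EI):
  span DE: point load 127 at a = 1.67: Pab(L + a)/(6LEI) = 343.6/EI
  relative rotation θ_0 = (343.6 + 0)/EI = 343.6/EI
A unit hogging moment at E produces rotation L₁/(3EI) + L₂/(3EI) = 6.867/EI.
Slope continuity at E: θ_0 = M_E·6.867/EI, so M_E = 343.6/6.867 = 50.04 kN·m (hogging).
Span DE, ΣM about D with M_E applied at E: R_E^{DE}·10 = 212.1 + 50.04, so R_E^{DE} = 26.21 kN and R_D = 127 − 26.21 = 100.8 kN.
Span EF, ΣM about F: R_E^{EF}·10.6 = 0 + 50.04, so R_E^{EF} = 4.721 kN and R_F = 0 − 4.721 = -4.721 kN.
R_E = 26.21 + 4.721 = 30.93 kN.

R_E = 30.93 kN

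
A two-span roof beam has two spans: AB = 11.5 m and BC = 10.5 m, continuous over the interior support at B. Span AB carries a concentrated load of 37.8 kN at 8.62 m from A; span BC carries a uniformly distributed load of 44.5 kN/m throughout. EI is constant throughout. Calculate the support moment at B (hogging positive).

Release continuity at B by inserting a hinge; the redundant is the internal moment M_B. The primary structure is two simply-supported spans AB and BC.
Rotations at B on the released spans (each span's end-slope, ×1/EI):
  span AB: point load 37.8 at a = 8.62: Pab(L + a)/(6LEI) = 273.6/EI
  span BC: UDL 44.5: wL³/(24EI) = 2146/EI
  relative rotation θ_0 = (273.6 + 2146)/EI = 2420/EI
A unit hogging moment at B produces rotation L₁/(3EI) + L₂/(3EI) = 7.333/EI.
Compatibility: M_B·(L₁+L₂)/(3EI) = θ_0, giving M_B = 330 kN·m (hogging).

M_B = 330 kN·m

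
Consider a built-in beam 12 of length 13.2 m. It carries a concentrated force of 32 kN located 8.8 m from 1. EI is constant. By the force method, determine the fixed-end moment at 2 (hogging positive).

M_2 = 62.58 kN·m

Release both end moments; the primary structure is a simply-supported span 12 with redundants M_1 and M_2.
End rotations of the released simple span under the applied load (×1/EI):
  at 1: point load 32 at a = 8.8: Pab(L + b)/(6LEI) = 275.3/EI
  at 2: point load 32 at a = 8.8: Pab(L + a)/(6LEI) = 344.2/EI
  θ_10 = 275.3/EI,  θ_20 = 344.2/EI
Flexibility coefficients: a unit moment at one end gives L/(3EI) there and L/(6EI) at the far end, so f₁₁ = f₂₂ = 4.4/EI and f₁₂ = f₂₁ = 2.2/EI.
Compatibility — zero rotation at each built-in end:
  4.4 M_1 + 2.2 M_2 = 275.3
  2.2 M_1 + 4.4 M_2 = 344.2
Solving the pair gives M_1 = 31.29 kN·m and M_2 = 62.58 kN·m (hogging).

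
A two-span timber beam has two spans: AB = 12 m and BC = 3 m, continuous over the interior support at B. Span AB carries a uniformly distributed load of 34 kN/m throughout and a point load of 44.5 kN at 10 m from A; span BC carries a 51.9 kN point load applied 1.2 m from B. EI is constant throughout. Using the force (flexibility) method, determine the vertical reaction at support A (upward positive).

Insert a hinge at B; M_B is the redundant, and each span becomes simply supported.
End slopes at the hinge B, treating each span as simply supported:
  span AB: UDL 34: wL³/(24EI) = 2448/EI
  span AB: point load 44.5 at a = 10: Pab(L + a)/(6LEI) = 271.9/EI
  span BC: point load 51.9 at a = 1.2: Pab(L + b)/(6LEI) = 29.89/EI
  relative rotation θ_0 = (2720 + 29.89)/EI = 2750/EI
A unit hogging moment at B produces rotation L₁/(3EI) + L₂/(3EI) = 5/EI.
Compatibility: M_B·(L₁+L₂)/(3EI) = θ_0, giving M_B = 550 kN·m (hogging).
Span AB, ΣM about A with M_B applied at B: R_B^{AB}·12 = 2893 + 550, so R_B^{AB} = 286.9 kN and R_A = 452.5 − 286.9 = 165.6 kN.

R_A = 165.6 kN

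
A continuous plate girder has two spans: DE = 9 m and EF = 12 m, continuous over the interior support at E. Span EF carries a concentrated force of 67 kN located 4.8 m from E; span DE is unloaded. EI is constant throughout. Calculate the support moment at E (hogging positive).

Release continuity at E by inserting a hinge; the redundant is the internal moment M_E. The primary structure is two simply-supported spans DE and EF.
Discontinuity in slope at E on the released structure — sum the simple-span end rotations:
  span EF: point load 67 at a = 4.8: Pab(L + b)/(6LEI) = 617.5/EI
  relative rotation θ_0 = (0 + 617.5)/EI = 617.5/EI
A unit hogging moment at E produces rotation L₁/(3EI) + L₂/(3EI) = 7/EI.
Compatibility: M_E·(L₁+L₂)/(3EI) = θ_0, giving M_E = 88.21 kN·m (hogging).

M_E = 88.21 kN·m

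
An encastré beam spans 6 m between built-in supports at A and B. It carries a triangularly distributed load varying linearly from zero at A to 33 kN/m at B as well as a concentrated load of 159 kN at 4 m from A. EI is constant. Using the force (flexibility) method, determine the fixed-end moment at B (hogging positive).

M_B = 200.7 kN·m

Take the two fixed-end moments M_A, M_B as redundants; the released structure is the simple span AB.
End rotations of the released simple span under the applied load (×1/EI):
  at A: triangular load, peak 33: 7w₀L³/(360EI) = 138.6/EI
  at B: triangular load, peak 33: w₀L³/(45EI) = 158.4/EI
  at A: point load 159 at a = 4: Pab(L + b)/(6LEI) = 282.7/EI
  at B: point load 159 at a = 4: Pab(L + a)/(6LEI) = 353.3/EI
  θ_A0 = 421.3/EI,  θ_B0 = 511.7/EI
Flexibility coefficients: a unit moment at one end gives L/(3EI) there and L/(6EI) at the far end, so f₁₁ = f₂₂ = 2/EI and f₁₂ = f₂₁ = 1/EI.
Compatibility — zero rotation at each built-in end:
  2 M_A + 1 M_B = 421.3
  1 M_A + 2 M_B = 511.7
Solving the pair gives M_A = 110.3 kN·m and M_B = 200.7 kN·m (hogging).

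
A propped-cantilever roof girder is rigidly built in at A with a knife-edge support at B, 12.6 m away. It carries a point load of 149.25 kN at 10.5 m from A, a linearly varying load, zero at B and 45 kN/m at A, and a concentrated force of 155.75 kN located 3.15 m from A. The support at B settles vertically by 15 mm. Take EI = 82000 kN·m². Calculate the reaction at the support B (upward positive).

Remove the prop at B; the released (primary) structure is a cantilever built in at A.
Downward deflection at the released point B due to the loads:
  point load 149.25 at a = 10.5: Pa²(3L − a)/(6EI) = 74869/EI
  triangular load, peak 45 at the fixed end: w₀L⁴/(30EI) = 37807/EI
  point load 155.75 at a = 3.15: Pa²(3L − a)/(6EI) = 8925/EI
  δ_0 = 121601/EI
Tip deflection under a unit load at B: L³/(3EI) = 666.8/EI.
With EI = 82000 kN·m²: δ_0 = 1.4829 m and δ_{BB} = 0.008132 m/kN.
Compatibility — the beam at B must follow the support down by 0.015 m: δ_0 − R_B·δ_{BB} = 0.015, so R_B = (1.4829 − 0.015)/0.008132 = 180.5 kN.

R_B = 180.5 kN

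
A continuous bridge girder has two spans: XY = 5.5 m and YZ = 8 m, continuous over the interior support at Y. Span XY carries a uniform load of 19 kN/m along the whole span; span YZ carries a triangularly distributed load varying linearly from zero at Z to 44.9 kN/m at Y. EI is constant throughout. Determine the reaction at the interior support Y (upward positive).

R_Y = 215.8 kN

Insert a hinge at Y; M_Y is the redundant, and each span becomes simply supported.
Discontinuity in slope at Y on the released structure — sum the simple-span end rotations:
  span XY: UDL 19: wL³/(24EI) = 131.7/EI
  span YZ: triangular load, peak 44.9: w₀L³/(45EI) = 510.9/EI
  relative rotation θ_0 = (131.7 + 510.9)/EI = 642.6/EI
A unit hogging moment at Y produces rotation L₁/(3EI) + L₂/(3EI) = 4.5/EI.
Slope continuity at Y: θ_0 = M_Y·4.5/EI, so M_Y = 642.6/4.5 = 142.8 kN·m (hogging).
Span XY, ΣM about X with M_Y applied at Y: R_Y^{XY}·5.5 = 287.4 + 142.8, so R_Y^{XY} = 78.21 kN and R_X = 104.5 − 78.21 = 26.29 kN.
Span YZ, ΣM about Z: R_Y^{YZ}·8 = 957.9 + 142.8, so R_Y^{YZ} = 137.6 kN and R_Z = 179.6 − 137.6 = 42.02 kN.
R_Y = 78.21 + 137.6 = 215.8 kN.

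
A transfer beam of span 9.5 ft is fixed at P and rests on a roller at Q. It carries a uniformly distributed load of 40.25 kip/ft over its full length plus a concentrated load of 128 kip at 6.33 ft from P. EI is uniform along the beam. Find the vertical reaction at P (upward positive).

Release the roller at Q. Primary structure: cantilever fixed at P.
Free-end deflection of the primary structure under the applied loading (downward +):
  UDL 40.25: wL⁴/(8EI) = 40980/EI
  point load 128 at a = 6.33: Pa²(3L − a)/(6EI) = 18951/EI
  δ_0 = 59931/EI
Flexibility coefficient — unit upward force at Q: δ_{QQ} = L³/(3EI) = 285.8/EI.
The prop prevents deflection at Q: R_Q = δ_0/δ_{QQ} = 59931/285.8 = 209.7 kip.
Vertical equilibrium: R_P = ΣP − R_Q = 510.4 − 209.7 = 300.7 kip.

R_P = 300.7 kip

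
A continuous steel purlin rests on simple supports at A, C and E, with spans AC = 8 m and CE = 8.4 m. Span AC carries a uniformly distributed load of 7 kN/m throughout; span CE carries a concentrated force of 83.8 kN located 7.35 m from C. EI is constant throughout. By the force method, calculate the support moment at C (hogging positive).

Release continuity at C by inserting a hinge; the redundant is the internal moment M_C. The primary structure is two simply-supported spans AC and CE.
End slopes at the hinge C, treating each span as simply supported:
  span AC: UDL 7: wL³/(24EI) = 149.3/EI
  span CE: point load 83.8 at a = 7.35: Pab(L + b)/(6LEI) = 121.3/EI
  relative rotation θ_0 = (149.3 + 121.3)/EI = 270.6/EI
A unit hogging moment at C produces rotation L₁/(3EI) + L₂/(3EI) = 5.467/EI.
Compatibility: M_C·(L₁+L₂)/(3EI) = θ_0, giving M_C = 49.5 kN·m (hogging).

M_C = 49.5 kN·m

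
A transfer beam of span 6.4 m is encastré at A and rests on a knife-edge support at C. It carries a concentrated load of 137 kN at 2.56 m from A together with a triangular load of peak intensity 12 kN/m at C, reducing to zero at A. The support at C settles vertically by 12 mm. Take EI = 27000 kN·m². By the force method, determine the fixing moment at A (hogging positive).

M_A = 220.7 kN·m

Take the reaction at C as the redundant and release it; the primary structure is a cantilever fixed at A.
Deflection at C on the released cantilever, summing each load's contribution:
  point load 137 at a = 2.56: Pa²(3L − a)/(6EI) = 2490/EI
  triangular load, peak 12 at the free end: 11w₀L⁴/(120EI) = 1845/EI
  δ_0 = 4336/EI
Tip deflection under a unit load at C: L³/(3EI) = 87.38/EI.
With EI = 27000 kN·m²: δ_0 = 0.16057 m and δ_{CC} = 0.003236 m/kN.
Compatibility — the beam at C must follow the support down by 0.012 m: δ_0 − R_C·δ_{CC} = 0.012, so R_C = (0.16057 − 0.012)/0.003236 = 45.91 kN.
Moment equilibrium about A: M_A = Σ(load moments about A) − R_C·L = 514.6 − 45.91×6.4 = 220.7 kN·m.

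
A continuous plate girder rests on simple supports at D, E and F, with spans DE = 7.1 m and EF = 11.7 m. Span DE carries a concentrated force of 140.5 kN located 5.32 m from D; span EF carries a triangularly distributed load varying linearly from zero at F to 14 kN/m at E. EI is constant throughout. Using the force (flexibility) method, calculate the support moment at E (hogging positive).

Insert a hinge at E; M_E is the redundant, and each span becomes simply supported.
End slopes at the hinge E, treating each span as simply supported:
  span DE: point load 140.5 at a = 5.32: Pab(L + a)/(6LEI) = 387.9/EI
  span EF: triangular load, peak 14: w₀L³/(45EI) = 498.3/EI
  relative rotation θ_0 = (387.9 + 498.3)/EI = 886.2/EI
A unit hogging moment at E produces rotation L₁/(3EI) + L₂/(3EI) = 6.267/EI.
Compatibility: M_E·(L₁+L₂)/(3EI) = θ_0, giving M_E = 141.4 kN·m (hogging).

M_E = 141.4 kN·m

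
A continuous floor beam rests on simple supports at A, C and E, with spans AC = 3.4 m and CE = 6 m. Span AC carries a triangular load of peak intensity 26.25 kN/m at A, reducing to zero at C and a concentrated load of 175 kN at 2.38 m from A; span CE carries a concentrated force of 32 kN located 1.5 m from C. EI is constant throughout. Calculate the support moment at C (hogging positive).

Insert a hinge at C; M_C is the redundant, and each span becomes simply supported.
Rotations at C on the released spans (each span's end-slope, ×1/EI):
  span AC: triangular load, peak 26.25: 7w₀L³/(360EI) = 20.06/EI
  span AC: point load 175 at a = 2.38: Pab(L + a)/(6LEI) = 120.4/EI
  span CE: point load 32 at a = 1.5: Pab(L + b)/(6LEI) = 63/EI
  relative rotation θ_0 = (140.4 + 63)/EI = 203.4/EI
A unit hogging moment at C produces rotation L₁/(3EI) + L₂/(3EI) = 3.133/EI.
Compatibility: M_C·(L₁+L₂)/(3EI) = θ_0, giving M_C = 64.92 kN·m (hogging).

M_C = 64.92 kN·m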